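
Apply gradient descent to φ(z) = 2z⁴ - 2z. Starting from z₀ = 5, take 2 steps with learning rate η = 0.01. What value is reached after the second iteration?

4.92047936

φ′(z) = 8z³ - 2
Step 1: φ′(5) = 998; z₁ = 5 − 0.01·998 = -4.98
Step 2: φ′(-4.98) = -990.047936; z₂ = -4.98 − 0.01·(-990.047936) = 4.92047936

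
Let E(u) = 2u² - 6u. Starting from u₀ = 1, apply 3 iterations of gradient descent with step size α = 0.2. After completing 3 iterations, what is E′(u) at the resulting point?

-0.016

E′(u) = 4u - 6
u₁ = 1 − 0.2·(-2) = 1.4
u₂ = 1.4 − 0.2·(-0.4) = 1.48
u₃ = 1.48 − 0.2·(-0.08) = 1.496
E′(u) at (1.496) = -0.016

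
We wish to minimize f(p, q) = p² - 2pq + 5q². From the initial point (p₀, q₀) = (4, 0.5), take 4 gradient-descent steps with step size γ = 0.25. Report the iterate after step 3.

(0.5, 2)

∇f = (2p - 2q, -2p + 10q)
Step 1: at (4, 0.5), ∇f = (7, -3) → (4, 0.5) − 0.25·(7, -3) = (2.25, 1.25)
Step 2: at (2.25, 1.25), ∇f = (2, 8) → (2.25, 1.25) − 0.25·(2, 8) = (1.75, -0.75)
Step 3: at (1.75, -0.75), ∇f = (5, -11) → (1.75, -0.75) − 0.25·(5, -11) = (0.5, 2)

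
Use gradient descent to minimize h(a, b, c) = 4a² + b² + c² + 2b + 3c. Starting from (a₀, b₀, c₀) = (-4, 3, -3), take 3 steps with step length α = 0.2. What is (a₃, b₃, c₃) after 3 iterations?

(0.864, -0.136, -1.824)

∇h = (8a, 2b + 2, 2c + 3)
(a₁, b₁, c₁) = (-4, 3, -3) − 0.2·(-32, 8, -3) = (2.4, 1.4, -2.4)
(a₂, b₂, c₂) = (2.4, 1.4, -2.4) − 0.2·(19.2, 4.8, -1.8) = (-1.44, 0.44, -2.04)
(a₃, b₃, c₃) = (-1.44, 0.44, -2.04) − 0.2·(-11.52, 2.88, -1.08) = (0.864, -0.136, -1.824)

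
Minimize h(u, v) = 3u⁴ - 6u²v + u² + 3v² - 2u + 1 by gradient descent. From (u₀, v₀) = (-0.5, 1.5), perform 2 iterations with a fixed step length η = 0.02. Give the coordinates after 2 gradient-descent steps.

∇h = (12u³ - 12uv + 2u - 2, -6u² + 6v)
(u₁, v₁) = (-0.5, 1.5) − 0.02·(4.5, 7.5) = (-0.59, 1.35)
(u₂, v₂) = (-0.59, 1.35) − 0.02·(3.913452, 6.0114) = (-0.66826904, 1.229772)

(-0.66826904, 1.229772)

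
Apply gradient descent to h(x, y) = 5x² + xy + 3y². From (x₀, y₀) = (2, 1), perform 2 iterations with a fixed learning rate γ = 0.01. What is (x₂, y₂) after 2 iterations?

∇h = (10x + y, x + 6y)
Step 1: at (2, 1), ∇h = (21, 8) → (2, 1) − 0.01·(21, 8) = (1.79, 0.92)
Step 2: at (1.79, 0.92), ∇h = (18.82, 7.31) → (1.79, 0.92) − 0.01·(18.82, 7.31) = (1.6018, 0.8469)

(1.6018, 0.8469)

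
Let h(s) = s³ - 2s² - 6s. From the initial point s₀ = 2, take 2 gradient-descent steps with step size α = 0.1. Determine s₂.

h′(s) = 3s² - 4s - 6
Step 1: h′(2) = -2; s₁ = 2 − 0.1·(-2) = 2.2
Step 2: h′(2.2) = -0.28; s₂ = 2.2 − 0.1·(-0.28) = 2.228

2.228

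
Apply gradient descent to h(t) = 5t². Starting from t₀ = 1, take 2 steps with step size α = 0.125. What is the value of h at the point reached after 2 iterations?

0.01953125

h′(t) = 10t
Step 1: h′(1) = 10; t₁ = 1 − 0.125·10 = -0.25
Step 2: h′(-0.25) = -2.5; t₂ = -0.25 − 0.125·(-2.5) = 0.0625
h(0.0625) = 0.01953125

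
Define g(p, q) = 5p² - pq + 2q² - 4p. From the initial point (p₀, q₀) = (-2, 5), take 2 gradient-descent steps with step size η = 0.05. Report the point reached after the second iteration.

∇g = (10p - q - 4, -p + 4q)
Step 1: at (-2, 5), ∇g = (-29, 22) → (-2, 5) − 0.05·(-29, 22) = (-0.55, 3.9)
Step 2: at (-0.55, 3.9), ∇g = (-13.4, 16.15) → (-0.55, 3.9) − 0.05·(-13.4, 16.15) = (0.12, 3.0925)

(0.12, 3.0925)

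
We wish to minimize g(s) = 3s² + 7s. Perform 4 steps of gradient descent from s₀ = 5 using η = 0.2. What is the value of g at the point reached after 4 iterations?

g′(s) = 6s + 7
s₁ = 5 − 0.2·37 = -2.4
s₂ = -2.4 − 0.2·(-7.4) = -0.92
s₃ = -0.92 − 0.2·1.48 = -1.216
s₄ = -1.216 − 0.2·(-0.296) = -1.1568
g(-1.1568) = -4.08304128

-4.08304128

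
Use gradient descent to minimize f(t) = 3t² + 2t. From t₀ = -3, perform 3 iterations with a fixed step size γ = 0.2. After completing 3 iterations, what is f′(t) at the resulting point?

f′(t) = 6t + 2
t₁ = -3 − 0.2·(-16) = 0.2
t₂ = 0.2 − 0.2·3.2 = -0.44
t₃ = -0.44 − 0.2·(-0.64) = -0.312
f′(t) at (-0.312) = 0.128

0.128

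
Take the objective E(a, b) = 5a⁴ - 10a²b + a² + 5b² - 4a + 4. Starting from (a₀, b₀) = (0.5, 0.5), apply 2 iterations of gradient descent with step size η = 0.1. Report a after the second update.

∇E = (20a³ - 20ab + 2a - 4, -10a² + 10b)
Step 1: at (0.5, 0.5), ∇E = (-5.5, 2.5) → (0.5, 0.5) − 0.1·(-5.5, 2.5) = (1.05, 0.25)
Step 2: at (1.05, 0.25), ∇E = (16.0025, -8.525) → (1.05, 0.25) − 0.1·(16.0025, -8.525) = (-0.55025, 1.1025)
a = -0.55025

-0.55025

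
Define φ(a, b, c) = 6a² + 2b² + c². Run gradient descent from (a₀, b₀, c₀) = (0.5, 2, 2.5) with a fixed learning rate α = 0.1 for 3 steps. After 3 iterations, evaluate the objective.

2.011744

∇φ = (12a, 4b, 2c)
Step 1: at (0.5, 2, 2.5), ∇φ = (6, 8, 5) → (0.5, 2, 2.5) − 0.1·(6, 8, 5) = (-0.1, 1.2, 2)
Step 2: at (-0.1, 1.2, 2), ∇φ = (-1.2, 4.8, 4) → (-0.1, 1.2, 2) − 0.1·(-1.2, 4.8, 4) = (0.02, 0.72, 1.6)
Step 3: at (0.02, 0.72, 1.6), ∇φ = (0.24, 2.88, 3.2) → (0.02, 0.72, 1.6) − 0.1·(0.24, 2.88, 3.2) = (-0.004, 0.432, 1.28)
φ(-0.004, 0.432, 1.28) = 2.011744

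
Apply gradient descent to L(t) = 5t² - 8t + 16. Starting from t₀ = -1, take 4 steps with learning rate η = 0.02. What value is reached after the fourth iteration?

L′(t) = 10t - 8
Step 1: L′(-1) = -18; t₁ = -1 − 0.02·(-18) = -0.64
Step 2: L′(-0.64) = -14.4; t₂ = -0.64 − 0.02·(-14.4) = -0.352
Step 3: L′(-0.352) = -11.52; t₃ = -0.352 − 0.02·(-11.52) = -0.1216
Step 4: L′(-0.1216) = -9.216; t₄ = -0.1216 − 0.02·(-9.216) = 0.06272

0.06272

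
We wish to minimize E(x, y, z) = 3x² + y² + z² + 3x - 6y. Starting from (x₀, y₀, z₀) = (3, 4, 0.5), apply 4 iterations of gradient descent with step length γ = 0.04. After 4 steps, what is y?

3.71639296

∇E = (6x + 3, 2y - 6, 2z)
Step 1: at (3, 4, 0.5), ∇E = (21, 2, 1) → (3, 4, 0.5) − 0.04·(21, 2, 1) = (2.16, 3.92, 0.46)
Step 2: at (2.16, 3.92, 0.46), ∇E = (15.96, 1.84, 0.92) → (2.16, 3.92, 0.46) − 0.04·(15.96, 1.84, 0.92) = (1.5216, 3.8464, 0.4232)
Step 3: at (1.5216, 3.8464, 0.4232), ∇E = (12.1296, 1.6928, 0.8464) → (1.5216, 3.8464, 0.4232) − 0.04·(12.1296, 1.6928, 0.8464) = (1.036416, 3.778688, 0.389344)
Step 4: at (1.036416, 3.778688, 0.389344), ∇E = (9.218496, 1.557376, 0.778688) → (1.036416, 3.778688, 0.389344) − 0.04·(9.218496, 1.557376, 0.778688) = (0.66767616, 3.71639296, 0.35819648)
y = 3.71639296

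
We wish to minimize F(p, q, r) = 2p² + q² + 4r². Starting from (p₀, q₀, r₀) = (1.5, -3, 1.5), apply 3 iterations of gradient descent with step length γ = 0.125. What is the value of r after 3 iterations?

0

∇F = (4p, 2q, 8r)
(p₁, q₁, r₁) = (1.5, -3, 1.5) − 0.125·(6, -6, 12) = (0.75, -2.25, 0)
(p₂, q₂, r₂) = (0.75, -2.25, 0) − 0.125·(3, -4.5, 0) = (0.375, -1.6875, 0)
(p₃, q₃, r₃) = (0.375, -1.6875, 0) − 0.125·(1.5, -3.375, 0) = (0.1875, -1.265625, 0)
r = 0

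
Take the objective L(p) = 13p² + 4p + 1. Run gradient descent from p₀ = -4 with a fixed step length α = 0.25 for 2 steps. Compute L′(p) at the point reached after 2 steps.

-3025

L′(p) = 26p + 4
p₁ = -4 − 0.25·(-100) = 21
p₂ = 21 − 0.25·550 = -116.5
L′(p) at (-116.5) = -3025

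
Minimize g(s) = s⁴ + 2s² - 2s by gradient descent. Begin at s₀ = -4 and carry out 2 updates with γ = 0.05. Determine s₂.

g′(s) = 4s³ + 4s - 2
s₁ = -4 − 0.05·(-274) = 9.7
s₂ = 9.7 − 0.05·3687.492 = -174.6746

-174.6746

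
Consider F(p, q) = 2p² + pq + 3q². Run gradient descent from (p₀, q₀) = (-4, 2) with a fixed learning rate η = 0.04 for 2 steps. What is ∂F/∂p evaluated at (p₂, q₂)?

∇F = (4p + q, p + 6q)
Step 1: at (-4, 2), ∇F = (-14, 8) → (-4, 2) − 0.04·(-14, 8) = (-3.44, 1.68)
Step 2: at (-3.44, 1.68), ∇F = (-12.08, 6.64) → (-3.44, 1.68) − 0.04·(-12.08, 6.64) = (-2.9568, 1.4144)
∂F/∂p at (-2.9568, 1.4144) = -10.4128

-10.4128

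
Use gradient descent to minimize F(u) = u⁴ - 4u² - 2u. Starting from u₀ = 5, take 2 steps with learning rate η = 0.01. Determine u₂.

0.47063648

F′(u) = 4u³ - 8u - 2
Step 1: F′(5) = 458; u₁ = 5 − 0.01·458 = 0.42
Step 2: F′(0.42) = -5.063648; u₂ = 0.42 − 0.01·(-5.063648) = 0.47063648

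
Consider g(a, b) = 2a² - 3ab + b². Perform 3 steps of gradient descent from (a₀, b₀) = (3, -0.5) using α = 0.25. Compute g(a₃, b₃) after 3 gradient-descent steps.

∇g = (4a - 3b, -3a + 2b)
(a₁, b₁) = (3, -0.5) − 0.25·(13.5, -10) = (-0.375, 2)
(a₂, b₂) = (-0.375, 2) − 0.25·(-7.5, 5.125) = (1.5, 0.71875)
(a₃, b₃) = (1.5, 0.71875) − 0.25·(3.84375, -3.0625) = (0.5390625, 1.484375)
g(0.5390625, 1.484375) = 0.384033203125

0.384033203125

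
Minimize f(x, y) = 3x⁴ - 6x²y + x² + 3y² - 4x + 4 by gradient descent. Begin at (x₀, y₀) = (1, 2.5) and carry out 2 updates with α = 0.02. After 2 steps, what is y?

2.2768

∇f = (12x³ - 12xy + 2x - 4, -6x² + 6y)
(x₁, y₁) = (1, 2.5) − 0.02·(-20, 9) = (1.4, 2.32)
(x₂, y₂) = (1.4, 2.32) − 0.02·(-7.248, 2.16) = (1.54496, 2.2768)
y = 2.2768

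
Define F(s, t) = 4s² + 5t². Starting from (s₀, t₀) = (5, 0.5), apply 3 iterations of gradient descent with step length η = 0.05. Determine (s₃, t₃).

(1.08, 0.0625)

∇F = (8s, 10t)
Step 1: at (5, 0.5), ∇F = (40, 5) → (5, 0.5) − 0.05·(40, 5) = (3, 0.25)
Step 2: at (3, 0.25), ∇F = (24, 2.5) → (3, 0.25) − 0.05·(24, 2.5) = (1.8, 0.125)
Step 3: at (1.8, 0.125), ∇F = (14.4, 1.25) → (1.8, 0.125) − 0.05·(14.4, 1.25) = (1.08, 0.0625)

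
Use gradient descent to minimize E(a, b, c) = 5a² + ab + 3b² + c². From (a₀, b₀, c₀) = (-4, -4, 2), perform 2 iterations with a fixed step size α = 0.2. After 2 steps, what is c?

∇E = (10a + b, a + 6b, 2c)
Step 1: at (-4, -4, 2), ∇E = (-44, -28, 4) → (-4, -4, 2) − 0.2·(-44, -28, 4) = (4.8, 1.6, 1.2)
Step 2: at (4.8, 1.6, 1.2), ∇E = (49.6, 14.4, 2.4) → (4.8, 1.6, 1.2) − 0.2·(49.6, 14.4, 2.4) = (-5.12, -1.28, 0.72)
c = 0.72

0.72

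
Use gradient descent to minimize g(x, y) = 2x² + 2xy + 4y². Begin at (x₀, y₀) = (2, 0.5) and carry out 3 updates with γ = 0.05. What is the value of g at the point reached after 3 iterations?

1.7460245

∇g = (4x + 2y, 2x + 8y)
Step 1: at (2, 0.5), ∇g = (9, 8) → (2, 0.5) − 0.05·(9, 8) = (1.55, 0.1)
Step 2: at (1.55, 0.1), ∇g = (6.4, 3.9) → (1.55, 0.1) − 0.05·(6.4, 3.9) = (1.23, -0.095)
Step 3: at (1.23, -0.095), ∇g = (4.73, 1.7) → (1.23, -0.095) − 0.05·(4.73, 1.7) = (0.9935, -0.18)
g(0.9935, -0.18) = 1.7460245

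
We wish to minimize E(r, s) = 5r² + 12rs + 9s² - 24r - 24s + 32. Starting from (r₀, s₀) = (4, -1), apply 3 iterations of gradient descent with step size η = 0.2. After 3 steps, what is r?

∇E = (10r + 12s - 24, 12r + 18s - 24)
(r₁, s₁) = (4, -1) − 0.2·(4, 6) = (3.2, -2.2)
(r₂, s₂) = (3.2, -2.2) − 0.2·(-18.4, -25.2) = (6.88, 2.84)
(r₃, s₃) = (6.88, 2.84) − 0.2·(78.88, 109.68) = (-8.896, -19.096)
r = -8.896

-8.896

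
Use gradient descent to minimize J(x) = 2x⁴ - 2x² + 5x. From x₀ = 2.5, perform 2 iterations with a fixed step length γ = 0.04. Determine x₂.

J′(x) = 8x³ - 4x + 5
Step 1: J′(2.5) = 120; x₁ = 2.5 − 0.04·120 = -2.3
Step 2: J′(-2.3) = -83.136; x₂ = -2.3 − 0.04·(-83.136) = 1.02544

1.02544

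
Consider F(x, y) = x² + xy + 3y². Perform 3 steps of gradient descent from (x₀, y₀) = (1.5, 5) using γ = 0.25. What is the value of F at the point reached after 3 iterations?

∇F = (2x + y, x + 6y)
Step 1: at (1.5, 5), ∇F = (8, 31.5) → (1.5, 5) − 0.25·(8, 31.5) = (-0.5, -2.875)
Step 2: at (-0.5, -2.875), ∇F = (-3.875, -17.75) → (-0.5, -2.875) − 0.25·(-3.875, -17.75) = (0.46875, 1.5625)
Step 3: at (0.46875, 1.5625), ∇F = (2.5, 9.84375) → (0.46875, 1.5625) − 0.25·(2.5, 9.84375) = (-0.15625, -0.8984375)
F(-0.15625, -0.8984375) = 2.58636474609375

2.58636474609375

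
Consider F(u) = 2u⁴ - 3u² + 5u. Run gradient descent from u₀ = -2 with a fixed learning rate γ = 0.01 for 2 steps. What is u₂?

F′(u) = 8u³ - 6u + 5
Step 1: F′(-2) = -47; u₁ = -2 − 0.01·(-47) = -1.53
Step 2: F′(-1.53) = -14.472616; u₂ = -1.53 − 0.01·(-14.472616) = -1.38527384

-1.38527384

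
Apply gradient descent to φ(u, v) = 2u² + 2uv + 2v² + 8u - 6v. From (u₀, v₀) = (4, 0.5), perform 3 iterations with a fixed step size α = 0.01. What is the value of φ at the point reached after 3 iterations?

∇φ = (4u + 2v + 8, 2u + 4v - 6)
Step 1: at (4, 0.5), ∇φ = (25, 4) → (4, 0.5) − 0.01·(25, 4) = (3.75, 0.46)
Step 2: at (3.75, 0.46), ∇φ = (23.92, 3.34) → (3.75, 0.46) − 0.01·(23.92, 3.34) = (3.5108, 0.4266)
Step 3: at (3.5108, 0.4266), ∇φ = (22.8964, 2.728) → (3.5108, 0.4266) − 0.01·(22.8964, 2.728) = (3.281836, 0.39932)
φ(3.281836, 0.39932) = 48.339581489632

48.339581489632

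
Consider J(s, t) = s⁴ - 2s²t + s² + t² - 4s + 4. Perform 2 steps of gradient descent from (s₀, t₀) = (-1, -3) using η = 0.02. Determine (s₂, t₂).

(-0.31631872, -2.713856)

∇J = (4s³ - 4st + 2s - 4, -2s² + 2t)
(s₁, t₁) = (-1, -3) − 0.02·(-22, -8) = (-0.56, -2.84)
(s₂, t₂) = (-0.56, -2.84) − 0.02·(-12.184064, -6.3072) = (-0.31631872, -2.713856)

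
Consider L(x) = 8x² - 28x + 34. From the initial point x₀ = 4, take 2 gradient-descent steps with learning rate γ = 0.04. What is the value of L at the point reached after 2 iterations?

L′(x) = 16x - 28
Step 1: L′(4) = 36; x₁ = 4 − 0.04·36 = 2.56
Step 2: L′(2.56) = 12.96; x₂ = 2.56 − 0.04·12.96 = 2.0416
L(2.0416) = 10.18024448

10.18024448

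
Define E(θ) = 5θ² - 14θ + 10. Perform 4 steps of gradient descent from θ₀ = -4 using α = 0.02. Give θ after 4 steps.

E′(θ) = 10θ - 14
θ₁ = -4 − 0.02·(-54) = -2.92
θ₂ = -2.92 − 0.02·(-43.2) = -2.056
θ₃ = -2.056 − 0.02·(-34.56) = -1.3648
θ₄ = -1.3648 − 0.02·(-27.648) = -0.81184

-0.81184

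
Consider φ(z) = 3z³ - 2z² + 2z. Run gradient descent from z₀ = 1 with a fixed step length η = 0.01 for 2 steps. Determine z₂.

φ′(z) = 9z² - 4z + 2
z₁ = 1 − 0.01·7 = 0.93
z₂ = 0.93 − 0.01·6.0641 = 0.869359

0.869359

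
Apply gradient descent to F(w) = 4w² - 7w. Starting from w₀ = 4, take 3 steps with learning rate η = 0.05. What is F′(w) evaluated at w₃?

5.4

F′(w) = 8w - 7
Step 1: F′(4) = 25; w₁ = 4 − 0.05·25 = 2.75
Step 2: F′(2.75) = 15; w₂ = 2.75 − 0.05·15 = 2
Step 3: F′(2) = 9; w₃ = 2 − 0.05·9 = 1.55
F′(w) at (1.55) = 5.4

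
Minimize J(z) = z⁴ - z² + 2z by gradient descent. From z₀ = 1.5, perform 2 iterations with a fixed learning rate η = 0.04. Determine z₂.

J′(z) = 4z³ - 2z + 2
Step 1: J′(1.5) = 12.5; z₁ = 1.5 − 0.04·12.5 = 1
Step 2: J′(1) = 4; z₂ = 1 − 0.04·4 = 0.84

0.84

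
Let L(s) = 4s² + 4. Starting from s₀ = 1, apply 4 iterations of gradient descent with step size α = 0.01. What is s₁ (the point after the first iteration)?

0.92

L′(s) = 8s
s₁ = 1 − 0.01·8 = 0.92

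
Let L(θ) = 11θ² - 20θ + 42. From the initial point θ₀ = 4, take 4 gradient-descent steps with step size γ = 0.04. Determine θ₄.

L′(θ) = 22θ - 20
Step 1: L′(4) = 68; θ₁ = 4 − 0.04·68 = 1.28
Step 2: L′(1.28) = 8.16; θ₂ = 1.28 − 0.04·8.16 = 0.9536
Step 3: L′(0.9536) = 0.9792; θ₃ = 0.9536 − 0.04·0.9792 = 0.914432
Step 4: L′(0.914432) = 0.117504; θ₄ = 0.914432 − 0.04·0.117504 = 0.90973184

0.90973184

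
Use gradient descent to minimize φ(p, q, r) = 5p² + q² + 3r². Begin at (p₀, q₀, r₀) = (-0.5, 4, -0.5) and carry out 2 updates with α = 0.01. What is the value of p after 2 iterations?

-0.405

∇φ = (10p, 2q, 6r)
(p₁, q₁, r₁) = (-0.5, 4, -0.5) − 0.01·(-5, 8, -3) = (-0.45, 3.92, -0.47)
(p₂, q₂, r₂) = (-0.45, 3.92, -0.47) − 0.01·(-4.5, 7.84, -2.82) = (-0.405, 3.8416, -0.4418)
p = -0.405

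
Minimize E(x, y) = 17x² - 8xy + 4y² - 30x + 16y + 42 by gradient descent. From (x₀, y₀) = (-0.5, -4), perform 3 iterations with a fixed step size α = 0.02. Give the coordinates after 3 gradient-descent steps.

(0.017344, -3.279232)

∇E = (34x - 8y - 30, -8x + 8y + 16)
Step 1: at (-0.5, -4), ∇E = (-15, -12) → (-0.5, -4) − 0.02·(-15, -12) = (-0.2, -3.76)
Step 2: at (-0.2, -3.76), ∇E = (-6.72, -12.48) → (-0.2, -3.76) − 0.02·(-6.72, -12.48) = (-0.0656, -3.5104)
Step 3: at (-0.0656, -3.5104), ∇E = (-4.1472, -11.5584) → (-0.0656, -3.5104) − 0.02·(-4.1472, -11.5584) = (0.017344, -3.279232)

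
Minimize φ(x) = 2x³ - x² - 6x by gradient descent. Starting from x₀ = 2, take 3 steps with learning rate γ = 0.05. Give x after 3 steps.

φ′(x) = 6x² - 2x - 6
x₁ = 2 − 0.05·14 = 1.3
x₂ = 1.3 − 0.05·1.54 = 1.223
x₃ = 1.223 − 0.05·0.528374 = 1.1965813

1.1965813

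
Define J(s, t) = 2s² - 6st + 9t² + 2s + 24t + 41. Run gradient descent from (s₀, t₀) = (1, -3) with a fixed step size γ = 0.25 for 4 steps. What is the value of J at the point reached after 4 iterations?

3201824.953125

∇J = (4s - 6t + 2, -6s + 18t + 24)
Step 1: at (1, -3), ∇J = (24, -36) → (1, -3) − 0.25·(24, -36) = (-5, 6)
Step 2: at (-5, 6), ∇J = (-54, 162) → (-5, 6) − 0.25·(-54, 162) = (8.5, -34.5)
Step 3: at (8.5, -34.5), ∇J = (243, -648) → (8.5, -34.5) − 0.25·(243, -648) = (-52.25, 127.5)
Step 4: at (-52.25, 127.5), ∇J = (-972, 2632.5) → (-52.25, 127.5) − 0.25·(-972, 2632.5) = (190.75, -530.625)
J(190.75, -530.625) = 3201824.953125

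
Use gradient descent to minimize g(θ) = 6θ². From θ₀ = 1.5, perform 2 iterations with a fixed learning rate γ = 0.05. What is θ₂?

g′(θ) = 12θ
θ₁ = 1.5 − 0.05·18 = 0.6
θ₂ = 0.6 − 0.05·7.2 = 0.24

0.24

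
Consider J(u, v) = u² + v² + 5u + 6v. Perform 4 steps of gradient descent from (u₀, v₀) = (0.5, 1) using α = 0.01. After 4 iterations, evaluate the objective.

∇J = (2u + 5, 2v + 6)
(u₁, v₁) = (0.5, 1) − 0.01·(6, 8) = (0.44, 0.92)
(u₂, v₂) = (0.44, 0.92) − 0.01·(5.88, 7.84) = (0.3812, 0.8416)
(u₃, v₃) = (0.3812, 0.8416) − 0.01·(5.7624, 7.6832) = (0.323576, 0.764768)
(u₄, v₄) = (0.323576, 0.764768) − 0.01·(5.647152, 7.529536) = (0.26710448, 0.68947264)
J(0.26710448, 0.68947264) = 6.01907556454464

6.01907556454464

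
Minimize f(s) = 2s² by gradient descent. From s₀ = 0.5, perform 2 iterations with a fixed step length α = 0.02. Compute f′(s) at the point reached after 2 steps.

f′(s) = 4s
s₁ = 0.5 − 0.02·2 = 0.46
s₂ = 0.46 − 0.02·1.84 = 0.4232
f′(s) at (0.4232) = 1.6928

1.6928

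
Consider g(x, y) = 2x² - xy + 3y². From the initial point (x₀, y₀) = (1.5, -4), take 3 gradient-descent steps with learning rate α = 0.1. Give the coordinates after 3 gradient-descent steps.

∇g = (4x - y, -x + 6y)
(x₁, y₁) = (1.5, -4) − 0.1·(10, -25.5) = (0.5, -1.45)
(x₂, y₂) = (0.5, -1.45) − 0.1·(3.45, -9.2) = (0.155, -0.53)
(x₃, y₃) = (0.155, -0.53) − 0.1·(1.15, -3.335) = (0.04, -0.1965)

(0.04, -0.1965)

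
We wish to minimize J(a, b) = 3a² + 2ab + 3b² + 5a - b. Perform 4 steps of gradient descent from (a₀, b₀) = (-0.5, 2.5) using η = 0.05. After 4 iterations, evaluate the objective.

-2.16256064

∇J = (6a + 2b + 5, 2a + 6b - 1)
Step 1: at (-0.5, 2.5), ∇J = (7, 13) → (-0.5, 2.5) − 0.05·(7, 13) = (-0.85, 1.85)
Step 2: at (-0.85, 1.85), ∇J = (3.6, 8.4) → (-0.85, 1.85) − 0.05·(3.6, 8.4) = (-1.03, 1.43)
Step 3: at (-1.03, 1.43), ∇J = (1.68, 5.52) → (-1.03, 1.43) − 0.05·(1.68, 5.52) = (-1.114, 1.154)
Step 4: at (-1.114, 1.154), ∇J = (0.624, 3.696) → (-1.114, 1.154) − 0.05·(0.624, 3.696) = (-1.1452, 0.9692)
J(-1.1452, 0.9692) = -2.16256064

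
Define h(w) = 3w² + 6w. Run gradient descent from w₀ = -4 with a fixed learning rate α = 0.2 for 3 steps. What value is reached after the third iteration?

-0.976

h′(w) = 6w + 6
w₁ = -4 − 0.2·(-18) = -0.4
w₂ = -0.4 − 0.2·3.6 = -1.12
w₃ = -1.12 − 0.2·(-0.72) = -0.976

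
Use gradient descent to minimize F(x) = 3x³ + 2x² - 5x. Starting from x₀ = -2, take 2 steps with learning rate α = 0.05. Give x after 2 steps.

-6.735125

F′(x) = 9x² + 4x - 5
Step 1: F′(-2) = 23; x₁ = -2 − 0.05·23 = -3.15
Step 2: F′(-3.15) = 71.7025; x₂ = -3.15 − 0.05·71.7025 = -6.735125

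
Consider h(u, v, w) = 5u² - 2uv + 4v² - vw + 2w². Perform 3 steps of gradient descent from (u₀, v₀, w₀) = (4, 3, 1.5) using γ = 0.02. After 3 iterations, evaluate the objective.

∇h = (10u - 2v, -2u + 8v - w, -v + 4w)
Step 1: at (4, 3, 1.5), ∇h = (34, 14.5, 3) → (4, 3, 1.5) − 0.02·(34, 14.5, 3) = (3.32, 2.71, 1.44)
Step 2: at (3.32, 2.71, 1.44), ∇h = (27.78, 13.6, 3.05) → (3.32, 2.71, 1.44) − 0.02·(27.78, 13.6, 3.05) = (2.7644, 2.438, 1.379)
Step 3: at (2.7644, 2.438, 1.379), ∇h = (22.768, 12.5962, 3.078) → (2.7644, 2.438, 1.379) − 0.02·(22.768, 12.5962, 3.078) = (2.30904, 2.186076, 1.31744)
h(2.30904, 2.186076, 1.31744) = 36.269840206784

36.269840206784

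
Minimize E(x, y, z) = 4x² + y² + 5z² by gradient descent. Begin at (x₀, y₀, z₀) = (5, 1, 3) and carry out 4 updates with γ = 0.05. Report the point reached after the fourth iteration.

∇E = (8x, 2y, 10z)
(x₁, y₁, z₁) = (5, 1, 3) − 0.05·(40, 2, 30) = (3, 0.9, 1.5)
(x₂, y₂, z₂) = (3, 0.9, 1.5) − 0.05·(24, 1.8, 15) = (1.8, 0.81, 0.75)
(x₃, y₃, z₃) = (1.8, 0.81, 0.75) − 0.05·(14.4, 1.62, 7.5) = (1.08, 0.729, 0.375)
(x₄, y₄, z₄) = (1.08, 0.729, 0.375) − 0.05·(8.64, 1.458, 3.75) = (0.648, 0.6561, 0.1875)

(0.648, 0.6561, 0.1875)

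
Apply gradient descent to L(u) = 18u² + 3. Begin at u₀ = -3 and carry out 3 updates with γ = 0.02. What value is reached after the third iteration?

L′(u) = 36u
u₁ = -3 − 0.02·(-108) = -0.84
u₂ = -0.84 − 0.02·(-30.24) = -0.2352
u₃ = -0.2352 − 0.02·(-8.4672) = -0.065856

-0.065856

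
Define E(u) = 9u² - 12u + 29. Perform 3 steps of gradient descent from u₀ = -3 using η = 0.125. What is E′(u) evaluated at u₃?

E′(u) = 18u - 12
Step 1: E′(-3) = -66; u₁ = -3 − 0.125·(-66) = 5.25
Step 2: E′(5.25) = 82.5; u₂ = 5.25 − 0.125·82.5 = -5.0625
Step 3: E′(-5.0625) = -103.125; u₃ = -5.0625 − 0.125·(-103.125) = 7.828125
E′(u) at (7.828125) = 128.90625

128.90625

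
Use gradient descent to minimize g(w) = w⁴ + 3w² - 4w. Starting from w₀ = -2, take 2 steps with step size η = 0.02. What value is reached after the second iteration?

-0.74521088

g′(w) = 4w³ + 6w - 4
w₁ = -2 − 0.02·(-48) = -1.04
w₂ = -1.04 − 0.02·(-14.739456) = -0.74521088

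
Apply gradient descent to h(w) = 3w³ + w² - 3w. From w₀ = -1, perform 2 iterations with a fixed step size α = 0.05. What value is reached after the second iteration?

h′(w) = 9w² + 2w - 3
w₁ = -1 − 0.05·4 = -1.2
w₂ = -1.2 − 0.05·7.56 = -1.578

-1.578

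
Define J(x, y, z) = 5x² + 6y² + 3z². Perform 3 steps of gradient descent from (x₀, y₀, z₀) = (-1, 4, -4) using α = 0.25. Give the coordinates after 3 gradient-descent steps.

(3.375, -32, 0.5)

∇J = (10x, 12y, 6z)
Step 1: at (-1, 4, -4), ∇J = (-10, 48, -24) → (-1, 4, -4) − 0.25·(-10, 48, -24) = (1.5, -8, 2)
Step 2: at (1.5, -8, 2), ∇J = (15, -96, 12) → (1.5, -8, 2) − 0.25·(15, -96, 12) = (-2.25, 16, -1)
Step 3: at (-2.25, 16, -1), ∇J = (-22.5, 192, -6) → (-2.25, 16, -1) − 0.25·(-22.5, 192, -6) = (3.375, -32, 0.5)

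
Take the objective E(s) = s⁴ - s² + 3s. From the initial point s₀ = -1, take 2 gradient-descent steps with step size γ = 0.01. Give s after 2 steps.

-1.01898796

E′(s) = 4s³ - 2s + 3
Step 1: E′(-1) = 1; s₁ = -1 − 0.01·1 = -1.01
Step 2: E′(-1.01) = 0.898796; s₂ = -1.01 − 0.01·0.898796 = -1.01898796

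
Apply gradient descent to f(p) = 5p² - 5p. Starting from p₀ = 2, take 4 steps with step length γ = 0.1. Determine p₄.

0.5

f′(p) = 10p - 5
p₁ = 2 − 0.1·15 = 0.5
p₂ = 0.5 − 0.1·0 = 0.5
p₃ = 0.5 − 0.1·0 = 0.5
p₄ = 0.5 − 0.1·0 = 0.5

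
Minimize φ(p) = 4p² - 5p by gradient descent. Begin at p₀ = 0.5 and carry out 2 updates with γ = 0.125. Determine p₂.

0.625

φ′(p) = 8p - 5
p₁ = 0.5 − 0.125·(-1) = 0.625
p₂ = 0.625 − 0.125·0 = 0.625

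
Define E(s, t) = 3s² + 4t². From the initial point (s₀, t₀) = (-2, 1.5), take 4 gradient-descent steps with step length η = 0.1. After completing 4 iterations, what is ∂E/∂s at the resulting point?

∇E = (6s, 8t)
Step 1: at (-2, 1.5), ∇E = (-12, 12) → (-2, 1.5) − 0.1·(-12, 12) = (-0.8, 0.3)
Step 2: at (-0.8, 0.3), ∇E = (-4.8, 2.4) → (-0.8, 0.3) − 0.1·(-4.8, 2.4) = (-0.32, 0.06)
Step 3: at (-0.32, 0.06), ∇E = (-1.92, 0.48) → (-0.32, 0.06) − 0.1·(-1.92, 0.48) = (-0.128, 0.012)
Step 4: at (-0.128, 0.012), ∇E = (-0.768, 0.096) → (-0.128, 0.012) − 0.1·(-0.768, 0.096) = (-0.0512, 0.0024)
∂E/∂s at (-0.0512, 0.0024) = -0.3072

-0.3072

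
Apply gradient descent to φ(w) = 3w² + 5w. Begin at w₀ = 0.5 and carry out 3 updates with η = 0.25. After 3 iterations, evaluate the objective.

φ′(w) = 6w + 5
w₁ = 0.5 − 0.25·8 = -1.5
w₂ = -1.5 − 0.25·(-4) = -0.5
w₃ = -0.5 − 0.25·2 = -1
φ(-1) = -2

-2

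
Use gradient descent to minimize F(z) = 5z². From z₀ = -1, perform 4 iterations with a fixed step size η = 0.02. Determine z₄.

-0.4096

F′(z) = 10z
z₁ = -1 − 0.02·(-10) = -0.8
z₂ = -0.8 − 0.02·(-8) = -0.64
z₃ = -0.64 − 0.02·(-6.4) = -0.512
z₄ = -0.512 − 0.02·(-5.12) = -0.4096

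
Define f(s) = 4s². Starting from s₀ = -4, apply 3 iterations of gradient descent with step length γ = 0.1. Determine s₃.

-0.032

f′(s) = 8s
Step 1: f′(-4) = -32; s₁ = -4 − 0.1·(-32) = -0.8
Step 2: f′(-0.8) = -6.4; s₂ = -0.8 − 0.1·(-6.4) = -0.16
Step 3: f′(-0.16) = -1.28; s₃ = -0.16 − 0.1·(-1.28) = -0.032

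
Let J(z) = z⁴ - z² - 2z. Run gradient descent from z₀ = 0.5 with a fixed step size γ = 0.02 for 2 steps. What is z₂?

J′(z) = 4z³ - 2z - 2
Step 1: J′(0.5) = -2.5; z₁ = 0.5 − 0.02·(-2.5) = 0.55
Step 2: J′(0.55) = -2.4345; z₂ = 0.55 − 0.02·(-2.4345) = 0.59869

0.59869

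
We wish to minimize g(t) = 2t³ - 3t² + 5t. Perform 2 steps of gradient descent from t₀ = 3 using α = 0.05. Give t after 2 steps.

g′(t) = 6t² - 6t + 5
t₁ = 3 − 0.05·41 = 0.95
t₂ = 0.95 − 0.05·4.715 = 0.71425

0.71425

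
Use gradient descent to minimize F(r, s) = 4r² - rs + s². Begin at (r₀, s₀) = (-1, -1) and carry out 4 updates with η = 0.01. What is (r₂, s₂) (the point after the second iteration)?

∇F = (8r - s, -r + 2s)
(r₁, s₁) = (-1, -1) − 0.01·(-7, -1) = (-0.93, -0.99)
(r₂, s₂) = (-0.93, -0.99) − 0.01·(-6.45, -1.05) = (-0.8655, -0.9795)

(-0.8655, -0.9795)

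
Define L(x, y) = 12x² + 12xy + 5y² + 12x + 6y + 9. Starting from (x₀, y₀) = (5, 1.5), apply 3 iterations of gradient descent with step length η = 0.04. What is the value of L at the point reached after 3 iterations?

7.530716869632

∇L = (24x + 12y + 12, 12x + 10y + 6)
(x₁, y₁) = (5, 1.5) − 0.04·(150, 81) = (-1, -1.74)
(x₂, y₂) = (-1, -1.74) − 0.04·(-32.88, -23.4) = (0.3152, -0.804)
(x₃, y₃) = (0.3152, -0.804) − 0.04·(9.9168, 1.7424) = (-0.081472, -0.873696)
L(-0.081472, -0.873696) = 7.530716869632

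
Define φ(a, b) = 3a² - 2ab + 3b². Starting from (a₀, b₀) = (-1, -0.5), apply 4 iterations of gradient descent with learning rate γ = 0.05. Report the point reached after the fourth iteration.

(-0.3396, -0.2748)

∇φ = (6a - 2b, -2a + 6b)
Step 1: at (-1, -0.5), ∇φ = (-5, -1) → (-1, -0.5) − 0.05·(-5, -1) = (-0.75, -0.45)
Step 2: at (-0.75, -0.45), ∇φ = (-3.6, -1.2) → (-0.75, -0.45) − 0.05·(-3.6, -1.2) = (-0.57, -0.39)
Step 3: at (-0.57, -0.39), ∇φ = (-2.64, -1.2) → (-0.57, -0.39) − 0.05·(-2.64, -1.2) = (-0.438, -0.33)
Step 4: at (-0.438, -0.33), ∇φ = (-1.968, -1.104) → (-0.438, -0.33) − 0.05·(-1.968, -1.104) = (-0.3396, -0.2748)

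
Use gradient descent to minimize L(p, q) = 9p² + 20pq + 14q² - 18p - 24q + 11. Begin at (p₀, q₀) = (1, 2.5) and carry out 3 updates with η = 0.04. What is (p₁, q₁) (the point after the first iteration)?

(-1, -0.14)

∇L = (18p + 20q - 18, 20p + 28q - 24)
(p₁, q₁) = (1, 2.5) − 0.04·(50, 66) = (-1, -0.14)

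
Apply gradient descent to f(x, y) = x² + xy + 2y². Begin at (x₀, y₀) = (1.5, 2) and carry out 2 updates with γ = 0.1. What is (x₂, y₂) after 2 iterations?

∇f = (2x + y, x + 4y)
Step 1: at (1.5, 2), ∇f = (5, 9.5) → (1.5, 2) − 0.1·(5, 9.5) = (1, 1.05)
Step 2: at (1, 1.05), ∇f = (3.05, 5.2) → (1, 1.05) − 0.1·(3.05, 5.2) = (0.695, 0.53)

(0.695, 0.53)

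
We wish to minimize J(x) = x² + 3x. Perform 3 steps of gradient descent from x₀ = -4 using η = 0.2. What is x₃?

J′(x) = 2x + 3
Step 1: J′(-4) = -5; x₁ = -4 − 0.2·(-5) = -3
Step 2: J′(-3) = -3; x₂ = -3 − 0.2·(-3) = -2.4
Step 3: J′(-2.4) = -1.8; x₃ = -2.4 − 0.2·(-1.8) = -2.04

-2.04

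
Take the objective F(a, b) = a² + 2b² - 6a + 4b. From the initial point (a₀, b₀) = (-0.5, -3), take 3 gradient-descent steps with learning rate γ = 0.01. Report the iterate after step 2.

(-0.3614, -2.8432)

∇F = (2a - 6, 4b + 4)
(a₁, b₁) = (-0.5, -3) − 0.01·(-7, -8) = (-0.43, -2.92)
(a₂, b₂) = (-0.43, -2.92) − 0.01·(-6.86, -7.68) = (-0.3614, -2.8432)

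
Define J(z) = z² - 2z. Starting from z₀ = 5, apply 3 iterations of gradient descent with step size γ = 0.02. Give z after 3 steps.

4.538944

J′(z) = 2z - 2
Step 1: J′(5) = 8; z₁ = 5 − 0.02·8 = 4.84
Step 2: J′(4.84) = 7.68; z₂ = 4.84 − 0.02·7.68 = 4.6864
Step 3: J′(4.6864) = 7.3728; z₃ = 4.6864 − 0.02·7.3728 = 4.538944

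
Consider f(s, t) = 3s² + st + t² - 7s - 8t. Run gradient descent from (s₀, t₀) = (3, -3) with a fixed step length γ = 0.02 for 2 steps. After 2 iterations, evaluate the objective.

23.1155656

∇f = (6s + t - 7, s + 2t - 8)
Step 1: at (3, -3), ∇f = (8, -11) → (3, -3) − 0.02·(8, -11) = (2.84, -2.78)
Step 2: at (2.84, -2.78), ∇f = (7.26, -10.72) → (2.84, -2.78) − 0.02·(7.26, -10.72) = (2.6948, -2.5656)
f(2.6948, -2.5656) = 23.1155656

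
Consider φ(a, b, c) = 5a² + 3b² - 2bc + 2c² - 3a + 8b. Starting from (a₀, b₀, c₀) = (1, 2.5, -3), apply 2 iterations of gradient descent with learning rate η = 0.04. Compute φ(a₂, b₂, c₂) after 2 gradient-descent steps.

∇φ = (10a - 3, 6b - 2c + 8, -2b + 4c)
Step 1: at (1, 2.5, -3), ∇φ = (7, 29, -17) → (1, 2.5, -3) − 0.04·(7, 29, -17) = (0.72, 1.34, -2.32)
Step 2: at (0.72, 1.34, -2.32), ∇φ = (4.2, 20.68, -11.96) → (0.72, 1.34, -2.32) − 0.04·(4.2, 20.68, -11.96) = (0.552, 0.5128, -1.8416)
φ(0.552, 0.5128, -1.8416) = 13.4305376

13.4305376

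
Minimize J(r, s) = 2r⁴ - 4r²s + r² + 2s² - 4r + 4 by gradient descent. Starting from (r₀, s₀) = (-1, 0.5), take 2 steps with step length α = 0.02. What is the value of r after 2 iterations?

∇J = (8r³ - 8rs + 2r - 4, -4r² + 4s)
(r₁, s₁) = (-1, 0.5) − 0.02·(-10, -2) = (-0.8, 0.54)
(r₂, s₂) = (-0.8, 0.54) − 0.02·(-6.24, -0.4) = (-0.6752, 0.548)
r = -0.6752

-0.6752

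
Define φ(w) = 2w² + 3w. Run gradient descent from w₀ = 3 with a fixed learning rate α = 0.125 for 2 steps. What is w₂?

φ′(w) = 4w + 3
Step 1: φ′(3) = 15; w₁ = 3 − 0.125·15 = 1.125
Step 2: φ′(1.125) = 7.5; w₂ = 1.125 − 0.125·7.5 = 0.1875

0.1875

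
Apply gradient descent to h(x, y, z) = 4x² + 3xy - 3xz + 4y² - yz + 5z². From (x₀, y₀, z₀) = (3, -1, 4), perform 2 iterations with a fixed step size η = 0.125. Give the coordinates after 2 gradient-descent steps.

∇h = (8x + 3y - 3z, 3x + 8y - z, -3x - y + 10z)
(x₁, y₁, z₁) = (3, -1, 4) − 0.125·(9, -3, 32) = (1.875, -0.625, 0)
(x₂, y₂, z₂) = (1.875, -0.625, 0) − 0.125·(13.125, 0.625, -5) = (0.234375, -0.703125, 0.625)

(0.234375, -0.703125, 0.625)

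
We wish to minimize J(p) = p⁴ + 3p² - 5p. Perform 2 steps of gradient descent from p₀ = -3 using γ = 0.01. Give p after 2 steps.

-1.34552764

J′(p) = 4p³ + 6p - 5
Step 1: J′(-3) = -131; p₁ = -3 − 0.01·(-131) = -1.69
Step 2: J′(-1.69) = -34.447236; p₂ = -1.69 − 0.01·(-34.447236) = -1.34552764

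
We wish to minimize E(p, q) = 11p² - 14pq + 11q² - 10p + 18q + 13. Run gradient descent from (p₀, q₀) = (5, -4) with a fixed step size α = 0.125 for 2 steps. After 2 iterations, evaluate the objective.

91310.25

∇E = (22p - 14q - 10, -14p + 22q + 18)
(p₁, q₁) = (5, -4) − 0.125·(156, -140) = (-14.5, 13.5)
(p₂, q₂) = (-14.5, 13.5) − 0.125·(-518, 518) = (50.25, -51.25)
E(50.25, -51.25) = 91310.25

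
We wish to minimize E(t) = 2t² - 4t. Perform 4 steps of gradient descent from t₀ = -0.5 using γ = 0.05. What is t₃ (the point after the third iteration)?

0.232

E′(t) = 4t - 4
t₁ = -0.5 − 0.05·(-6) = -0.2
t₂ = -0.2 − 0.05·(-4.8) = 0.04
t₃ = 0.04 − 0.05·(-3.84) = 0.232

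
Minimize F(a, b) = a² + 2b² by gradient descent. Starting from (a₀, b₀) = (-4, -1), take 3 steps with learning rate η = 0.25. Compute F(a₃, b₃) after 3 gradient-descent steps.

0.25

∇F = (2a, 4b)
Step 1: at (-4, -1), ∇F = (-8, -4) → (-4, -1) − 0.25·(-8, -4) = (-2, 0)
Step 2: at (-2, 0), ∇F = (-4, 0) → (-2, 0) − 0.25·(-4, 0) = (-1, 0)
Step 3: at (-1, 0), ∇F = (-2, 0) → (-1, 0) − 0.25·(-2, 0) = (-0.5, 0)
F(-0.5, 0) = 0.25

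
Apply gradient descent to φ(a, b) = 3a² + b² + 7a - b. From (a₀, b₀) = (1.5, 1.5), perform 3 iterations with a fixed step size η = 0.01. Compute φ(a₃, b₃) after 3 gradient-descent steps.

∇φ = (6a + 7, 2b - 1)
(a₁, b₁) = (1.5, 1.5) − 0.01·(16, 2) = (1.34, 1.48)
(a₂, b₂) = (1.34, 1.48) − 0.01·(15.04, 1.96) = (1.1896, 1.4604)
(a₃, b₃) = (1.1896, 1.4604) − 0.01·(14.1376, 1.9208) = (1.048224, 1.441192)
φ(1.048224, 1.441192) = 11.269731043392

11.269731043392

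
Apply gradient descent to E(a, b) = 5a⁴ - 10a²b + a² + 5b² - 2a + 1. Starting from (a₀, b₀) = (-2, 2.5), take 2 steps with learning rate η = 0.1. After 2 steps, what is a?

-153.992

∇E = (20a³ - 20ab + 2a - 2, -10a² + 10b)
(a₁, b₁) = (-2, 2.5) − 0.1·(-66, -15) = (4.6, 4)
(a₂, b₂) = (4.6, 4) − 0.1·(1585.92, -171.6) = (-153.992, 21.16)
a = -153.992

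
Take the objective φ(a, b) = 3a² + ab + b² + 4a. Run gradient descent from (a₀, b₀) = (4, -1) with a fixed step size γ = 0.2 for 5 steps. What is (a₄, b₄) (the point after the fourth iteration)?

∇φ = (6a + b + 4, a + 2b)
(a₁, b₁) = (4, -1) − 0.2·(27, 2) = (-1.4, -1.4)
(a₂, b₂) = (-1.4, -1.4) − 0.2·(-5.8, -4.2) = (-0.24, -0.56)
(a₃, b₃) = (-0.24, -0.56) − 0.2·(2, -1.36) = (-0.64, -0.288)
(a₄, b₄) = (-0.64, -0.288) − 0.2·(-0.128, -1.216) = (-0.6144, -0.0448)

(-0.6144, -0.0448)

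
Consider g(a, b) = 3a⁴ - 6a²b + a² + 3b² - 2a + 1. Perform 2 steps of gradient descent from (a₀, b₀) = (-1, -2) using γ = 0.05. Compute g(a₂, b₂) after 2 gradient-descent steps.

2.45464128

∇g = (12a³ - 12ab + 2a - 2, -6a² + 6b)
Step 1: at (-1, -2), ∇g = (-40, -18) → (-1, -2) − 0.05·(-40, -18) = (1, -1.1)
Step 2: at (1, -1.1), ∇g = (25.2, -12.6) → (1, -1.1) − 0.05·(25.2, -12.6) = (-0.26, -0.47)
g(-0.26, -0.47) = 2.45464128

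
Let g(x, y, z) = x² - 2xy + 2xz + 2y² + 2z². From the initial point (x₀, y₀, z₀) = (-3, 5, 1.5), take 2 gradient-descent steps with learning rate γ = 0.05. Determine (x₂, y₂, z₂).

(-1.895, 2.725, 1.435)

∇g = (2x - 2y + 2z, -2x + 4y, 2x + 4z)
(x₁, y₁, z₁) = (-3, 5, 1.5) − 0.05·(-13, 26, 0) = (-2.35, 3.7, 1.5)
(x₂, y₂, z₂) = (-2.35, 3.7, 1.5) − 0.05·(-9.1, 19.5, 1.3) = (-1.895, 2.725, 1.435)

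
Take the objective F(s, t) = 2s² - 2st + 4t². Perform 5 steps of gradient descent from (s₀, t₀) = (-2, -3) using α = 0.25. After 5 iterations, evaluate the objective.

∇F = (4s - 2t, -2s + 8t)
(s₁, t₁) = (-2, -3) − 0.25·(-2, -20) = (-1.5, 2)
(s₂, t₂) = (-1.5, 2) − 0.25·(-10, 19) = (1, -2.75)
(s₃, t₃) = (1, -2.75) − 0.25·(9.5, -24) = (-1.375, 3.25)
(s₄, t₄) = (-1.375, 3.25) − 0.25·(-12, 28.75) = (1.625, -3.9375)
(s₅, t₅) = (1.625, -3.9375) − 0.25·(14.375, -34.75) = (-1.96875, 4.75)
F(-1.96875, 4.75) = 116.705078125

116.705078125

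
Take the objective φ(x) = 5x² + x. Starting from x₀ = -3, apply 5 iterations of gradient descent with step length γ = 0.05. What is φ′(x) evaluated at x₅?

φ′(x) = 10x + 1
Step 1: φ′(-3) = -29; x₁ = -3 − 0.05·(-29) = -1.55
Step 2: φ′(-1.55) = -14.5; x₂ = -1.55 − 0.05·(-14.5) = -0.825
Step 3: φ′(-0.825) = -7.25; x₃ = -0.825 − 0.05·(-7.25) = -0.4625
Step 4: φ′(-0.4625) = -3.625; x₄ = -0.4625 − 0.05·(-3.625) = -0.28125
Step 5: φ′(-0.28125) = -1.8125; x₅ = -0.28125 − 0.05·(-1.8125) = -0.190625
φ′(x) at (-0.190625) = -0.90625

-0.90625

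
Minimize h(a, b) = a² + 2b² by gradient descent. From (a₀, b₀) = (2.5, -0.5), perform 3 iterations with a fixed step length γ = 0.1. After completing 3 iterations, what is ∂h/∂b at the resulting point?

∇h = (2a, 4b)
Step 1: at (2.5, -0.5), ∇h = (5, -2) → (2.5, -0.5) − 0.1·(5, -2) = (2, -0.3)
Step 2: at (2, -0.3), ∇h = (4, -1.2) → (2, -0.3) − 0.1·(4, -1.2) = (1.6, -0.18)
Step 3: at (1.6, -0.18), ∇h = (3.2, -0.72) → (1.6, -0.18) − 0.1·(3.2, -0.72) = (1.28, -0.108)
∂h/∂b at (1.28, -0.108) = -0.432

-0.432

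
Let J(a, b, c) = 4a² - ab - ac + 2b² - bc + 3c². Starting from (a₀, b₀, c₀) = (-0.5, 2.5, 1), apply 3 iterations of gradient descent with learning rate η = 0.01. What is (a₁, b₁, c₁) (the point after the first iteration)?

∇J = (8a - b - c, -a + 4b - c, -a - b + 6c)
(a₁, b₁, c₁) = (-0.5, 2.5, 1) − 0.01·(-7.5, 9.5, 4) = (-0.425, 2.405, 0.96)

(-0.425, 2.405, 0.96)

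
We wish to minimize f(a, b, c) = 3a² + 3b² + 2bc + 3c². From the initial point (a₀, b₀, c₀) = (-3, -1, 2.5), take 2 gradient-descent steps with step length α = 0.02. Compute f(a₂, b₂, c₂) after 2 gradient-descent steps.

∇f = (6a, 6b + 2c, 2b + 6c)
Step 1: at (-3, -1, 2.5), ∇f = (-18, -1, 13) → (-3, -1, 2.5) − 0.02·(-18, -1, 13) = (-2.64, -0.98, 2.24)
Step 2: at (-2.64, -0.98, 2.24), ∇f = (-15.84, -1.4, 11.48) → (-2.64, -0.98, 2.24) − 0.02·(-15.84, -1.4, 11.48) = (-2.3232, -0.952, 2.0104)
f(-2.3232, -0.952, 2.0104) = 27.2080096

27.2080096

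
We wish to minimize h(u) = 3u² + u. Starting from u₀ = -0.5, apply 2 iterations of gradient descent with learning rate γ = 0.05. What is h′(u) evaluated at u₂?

-0.98

h′(u) = 6u + 1
Step 1: h′(-0.5) = -2; u₁ = -0.5 − 0.05·(-2) = -0.4
Step 2: h′(-0.4) = -1.4; u₂ = -0.4 − 0.05·(-1.4) = -0.33
h′(u) at (-0.33) = -0.98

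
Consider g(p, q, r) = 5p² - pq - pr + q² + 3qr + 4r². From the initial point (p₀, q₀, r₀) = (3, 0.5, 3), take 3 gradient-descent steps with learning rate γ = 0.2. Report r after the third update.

-0.164

∇g = (10p - q - r, -p + 2q + 3r, -p + 3q + 8r)
Step 1: at (3, 0.5, 3), ∇g = (26.5, 7, 22.5) → (3, 0.5, 3) − 0.2·(26.5, 7, 22.5) = (-2.3, -0.9, -1.5)
Step 2: at (-2.3, -0.9, -1.5), ∇g = (-20.6, -4, -12.4) → (-2.3, -0.9, -1.5) − 0.2·(-20.6, -4, -12.4) = (1.82, -0.1, 0.98)
Step 3: at (1.82, -0.1, 0.98), ∇g = (17.32, 0.92, 5.72) → (1.82, -0.1, 0.98) − 0.2·(17.32, 0.92, 5.72) = (-1.644, -0.284, -0.164)
r = -0.164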